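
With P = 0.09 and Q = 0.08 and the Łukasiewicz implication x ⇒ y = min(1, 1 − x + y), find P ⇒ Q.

0.99

P ⇒ Q = min(1, 1 − 0.09 + 0.08) = min(1, 0.99) = 0.99
For comparison, the Gödel implication (1 if x ≤ y else y) would give 0.08.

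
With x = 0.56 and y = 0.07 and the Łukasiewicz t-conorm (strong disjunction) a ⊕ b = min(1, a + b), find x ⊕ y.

0.63

x ⊕ y = min(1, 0.56 + 0.07) = min(1, 0.63) = 0.63
For comparison, the Gödel t-conorm max(a, b) would give 0.56.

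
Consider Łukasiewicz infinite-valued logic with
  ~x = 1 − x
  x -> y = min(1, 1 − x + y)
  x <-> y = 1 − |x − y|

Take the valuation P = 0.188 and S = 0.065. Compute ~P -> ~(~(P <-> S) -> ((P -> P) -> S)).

~P = 1 − 0.188 = 0.812
P <-> S = 1 − |0.188 − 0.065| = 1 − 0.123 = 0.877
~(P <-> S) = 1 − 0.877 = 0.123
P -> P = min(1, 1 − 0.188 + 0.188) = min(1, 1.000) = 1.000
(P -> P) -> S = min(1, 1 − 1.000 + 0.065) = min(1, 0.065) = 0.065
~(P <-> S) -> ((P -> P) -> S) = min(1, 1 − 0.123 + 0.065) = min(1, 0.942) = 0.942
~(~(P <-> S) -> ((P -> P) -> S)) = 1 − 0.942 = 0.058
~P -> ~(~(P <-> S) -> ((P -> P) -> S)) = min(1, 1 − 0.812 + 0.058) = min(1, 0.246) = 0.246

0.246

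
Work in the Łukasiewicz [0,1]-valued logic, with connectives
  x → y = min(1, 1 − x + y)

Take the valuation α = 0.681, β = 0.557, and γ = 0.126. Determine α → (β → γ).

0.888

β → γ = min(1, 1 − 0.557 + 0.126) = min(1, 0.569) = 0.569
α → (β → γ) = min(1, 1 − 0.681 + 0.569) = min(1, 0.888) = 0.888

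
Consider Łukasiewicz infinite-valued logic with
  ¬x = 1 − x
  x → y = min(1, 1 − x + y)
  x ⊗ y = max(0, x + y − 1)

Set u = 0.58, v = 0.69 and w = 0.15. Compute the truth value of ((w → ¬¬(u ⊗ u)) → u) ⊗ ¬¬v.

0.27

u ⊗ u = max(0, 0.58 + 0.58 − 1) = max(0, 0.16) = 0.16
¬(u ⊗ u) = 1 − 0.16 = 0.84
¬¬(u ⊗ u) = 1 − 0.84 = 0.16
w → ¬¬(u ⊗ u) = min(1, 1 − 0.15 + 0.16) = min(1, 1.01) = 1.00
(w → ¬¬(u ⊗ u)) → u = min(1, 1 − 1.00 + 0.58) = min(1, 0.58) = 0.58
¬v = 1 − 0.69 = 0.31
¬¬v = 1 − 0.31 = 0.69
((w → ¬¬(u ⊗ u)) → u) ⊗ ¬¬v = max(0, 0.58 + 0.69 − 1) = max(0, 0.27) = 0.27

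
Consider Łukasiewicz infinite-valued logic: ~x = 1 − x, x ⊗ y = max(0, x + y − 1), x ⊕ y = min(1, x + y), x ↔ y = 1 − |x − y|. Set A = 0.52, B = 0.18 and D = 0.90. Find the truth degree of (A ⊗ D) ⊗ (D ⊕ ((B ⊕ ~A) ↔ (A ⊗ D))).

A ⊗ D = max(0, 0.52 + 0.90 − 1) = max(0, 0.42) = 0.42
~A = 1 − 0.52 = 0.48
B ⊕ ~A = min(1, 0.18 + 0.48) = min(1, 0.66) = 0.66
(B ⊕ ~A) ↔ (A ⊗ D) = 1 − |0.66 − 0.42| = 1 − 0.24 = 0.76
D ⊕ ((B ⊕ ~A) ↔ (A ⊗ D)) = min(1, 0.90 + 0.76) = min(1, 1.66) = 1.00
(A ⊗ D) ⊗ (D ⊕ ((B ⊕ ~A) ↔ (A ⊗ D))) = max(0, 0.42 + 1.00 − 1) = max(0, 0.42) = 0.42

0.42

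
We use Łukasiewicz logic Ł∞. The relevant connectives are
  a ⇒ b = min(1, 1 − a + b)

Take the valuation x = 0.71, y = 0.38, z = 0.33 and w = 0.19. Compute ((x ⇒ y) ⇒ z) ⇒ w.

0.53

x ⇒ y = min(1, 1 − 0.71 + 0.38) = min(1, 0.67) = 0.67
(x ⇒ y) ⇒ z = min(1, 1 − 0.67 + 0.33) = min(1, 0.66) = 0.66
((x ⇒ y) ⇒ z) ⇒ w = min(1, 1 − 0.66 + 0.19) = min(1, 0.53) = 0.53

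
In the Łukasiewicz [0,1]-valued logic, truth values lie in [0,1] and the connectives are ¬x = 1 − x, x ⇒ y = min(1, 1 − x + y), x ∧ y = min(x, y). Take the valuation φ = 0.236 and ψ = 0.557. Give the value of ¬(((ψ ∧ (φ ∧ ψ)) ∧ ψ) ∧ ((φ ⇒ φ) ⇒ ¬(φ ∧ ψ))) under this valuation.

φ ∧ ψ = min(0.236, 0.557) = 0.236
ψ ∧ (φ ∧ ψ) = min(0.557, 0.236) = 0.236
(ψ ∧ (φ ∧ ψ)) ∧ ψ = min(0.236, 0.557) = 0.236
φ ⇒ φ = min(1, 1 − 0.236 + 0.236) = min(1, 1.000) = 1.000
¬(φ ∧ ψ) = 1 − 0.236 = 0.764
(φ ⇒ φ) ⇒ ¬(φ ∧ ψ) = min(1, 1 − 1.000 + 0.764) = min(1, 0.764) = 0.764
((ψ ∧ (φ ∧ ψ)) ∧ ψ) ∧ ((φ ⇒ φ) ⇒ ¬(φ ∧ ψ)) = min(0.236, 0.764) = 0.236
¬(((ψ ∧ (φ ∧ ψ)) ∧ ψ) ∧ ((φ ⇒ φ) ⇒ ¬(φ ∧ ψ))) = 1 − 0.236 = 0.764

0.764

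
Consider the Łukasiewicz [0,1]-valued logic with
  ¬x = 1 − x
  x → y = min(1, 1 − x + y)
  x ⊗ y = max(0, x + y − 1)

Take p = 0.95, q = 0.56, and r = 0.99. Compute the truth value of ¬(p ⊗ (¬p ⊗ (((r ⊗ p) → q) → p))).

¬p = 1 − 0.95 = 0.05
r ⊗ p = max(0, 0.99 + 0.95 − 1) = max(0, 0.94) = 0.94
(r ⊗ p) → q = min(1, 1 − 0.94 + 0.56) = min(1, 0.62) = 0.62
((r ⊗ p) → q) → p = min(1, 1 − 0.62 + 0.95) = min(1, 1.33) = 1.00
¬p ⊗ (((r ⊗ p) → q) → p) = max(0, 0.05 + 1.00 − 1) = max(0, 0.05) = 0.05
p ⊗ (¬p ⊗ (((r ⊗ p) → q) → p)) = max(0, 0.95 + 0.05 − 1) = max(0, 0.00) = 0.00
¬(p ⊗ (¬p ⊗ (((r ⊗ p) → q) → p))) = 1 − 0.00 = 1.00

1.00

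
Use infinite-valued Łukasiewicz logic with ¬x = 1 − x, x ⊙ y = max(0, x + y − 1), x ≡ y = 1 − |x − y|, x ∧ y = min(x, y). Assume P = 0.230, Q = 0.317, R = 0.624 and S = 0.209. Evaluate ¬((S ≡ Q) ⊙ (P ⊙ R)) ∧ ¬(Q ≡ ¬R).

S ≡ Q = 1 − |0.209 − 0.317| = 1 − 0.108 = 0.892
P ⊙ R = max(0, 0.230 + 0.624 − 1) = max(0, -0.146) = 0.000
(S ≡ Q) ⊙ (P ⊙ R) = max(0, 0.892 + 0.000 − 1) = max(0, -0.108) = 0.000
¬((S ≡ Q) ⊙ (P ⊙ R)) = 1 − 0.000 = 1.000
¬R = 1 − 0.624 = 0.376
Q ≡ ¬R = 1 − |0.317 − 0.376| = 1 − 0.059 = 0.941
¬(Q ≡ ¬R) = 1 − 0.941 = 0.059
¬((S ≡ Q) ⊙ (P ⊙ R)) ∧ ¬(Q ≡ ¬R) = min(1.000, 0.059) = 0.059

0.059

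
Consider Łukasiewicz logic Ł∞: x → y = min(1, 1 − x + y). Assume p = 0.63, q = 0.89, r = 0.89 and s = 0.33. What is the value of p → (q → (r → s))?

r → s = min(1, 1 − 0.89 + 0.33) = min(1, 0.44) = 0.44
q → (r → s) = min(1, 1 − 0.89 + 0.44) = min(1, 0.55) = 0.55
p → (q → (r → s)) = min(1, 1 − 0.63 + 0.55) = min(1, 0.92) = 0.92

0.92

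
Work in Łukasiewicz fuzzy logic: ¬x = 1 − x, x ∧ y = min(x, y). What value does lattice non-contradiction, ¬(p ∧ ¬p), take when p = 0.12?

0.88

¬p = 1 − 0.12 = 0.88
p ∧ ¬p = min(0.12, 0.88) = 0.12
¬(p ∧ ¬p) = 1 − 0.12 = 0.88
(The value 0.88 < 1 shows this instance is not satisfied; not a Ł∞-tautology — its value is 1 − min(a, 1−a).)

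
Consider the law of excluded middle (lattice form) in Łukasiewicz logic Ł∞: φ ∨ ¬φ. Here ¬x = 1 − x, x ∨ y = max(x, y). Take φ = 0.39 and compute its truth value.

0.61

¬φ = 1 − 0.39 = 0.61
φ ∨ ¬φ = max(0.39, 0.61) = 0.61
(The value 0.61 < 1 shows this instance is not satisfied; not a Ł∞-tautology — its value is max(a, 1−a).)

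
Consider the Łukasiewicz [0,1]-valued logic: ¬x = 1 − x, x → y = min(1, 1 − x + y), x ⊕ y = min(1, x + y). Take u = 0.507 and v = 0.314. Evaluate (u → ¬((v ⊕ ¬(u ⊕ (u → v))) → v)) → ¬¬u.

u → v = min(1, 1 − 0.507 + 0.314) = min(1, 0.807) = 0.807
u ⊕ (u → v) = min(1, 0.507 + 0.807) = min(1, 1.314) = 1.000
¬(u ⊕ (u → v)) = 1 − 1.000 = 0.000
v ⊕ ¬(u ⊕ (u → v)) = min(1, 0.314 + 0.000) = min(1, 0.314) = 0.314
(v ⊕ ¬(u ⊕ (u → v))) → v = min(1, 1 − 0.314 + 0.314) = min(1, 1.000) = 1.000
¬((v ⊕ ¬(u ⊕ (u → v))) → v) = 1 − 1.000 = 0.000
u → ¬((v ⊕ ¬(u ⊕ (u → v))) → v) = min(1, 1 − 0.507 + 0.000) = min(1, 0.493) = 0.493
¬u = 1 − 0.507 = 0.493
¬¬u = 1 − 0.493 = 0.507
(u → ¬((v ⊕ ¬(u ⊕ (u → v))) → v)) → ¬¬u = min(1, 1 − 0.493 + 0.507) = min(1, 1.014) = 1.000

1.000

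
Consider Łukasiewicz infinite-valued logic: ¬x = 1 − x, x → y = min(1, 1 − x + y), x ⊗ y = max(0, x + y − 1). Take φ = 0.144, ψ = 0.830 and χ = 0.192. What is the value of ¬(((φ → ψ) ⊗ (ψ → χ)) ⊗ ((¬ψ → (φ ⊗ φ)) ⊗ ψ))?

0.978

φ → ψ = min(1, 1 − 0.144 + 0.830) = min(1, 1.686) = 1.000
ψ → χ = min(1, 1 − 0.830 + 0.192) = min(1, 0.362) = 0.362
(φ → ψ) ⊗ (ψ → χ) = max(0, 1.000 + 0.362 − 1) = max(0, 0.362) = 0.362
¬ψ = 1 − 0.830 = 0.170
φ ⊗ φ = max(0, 0.144 + 0.144 − 1) = max(0, -0.712) = 0.000
¬ψ → (φ ⊗ φ) = min(1, 1 − 0.170 + 0.000) = min(1, 0.830) = 0.830
(¬ψ → (φ ⊗ φ)) ⊗ ψ = max(0, 0.830 + 0.830 − 1) = max(0, 0.660) = 0.660
((φ → ψ) ⊗ (ψ → χ)) ⊗ ((¬ψ → (φ ⊗ φ)) ⊗ ψ) = max(0, 0.362 + 0.660 − 1) = max(0, 0.022) = 0.022
¬(((φ → ψ) ⊗ (ψ → χ)) ⊗ ((¬ψ → (φ ⊗ φ)) ⊗ ψ)) = 1 − 0.022 = 0.978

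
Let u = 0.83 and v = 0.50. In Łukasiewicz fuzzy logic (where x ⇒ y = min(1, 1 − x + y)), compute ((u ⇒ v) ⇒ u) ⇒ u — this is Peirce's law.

0.83

u ⇒ v = min(1, 1 − 0.83 + 0.50) = min(1, 0.67) = 0.67
(u ⇒ v) ⇒ u = min(1, 1 − 0.67 + 0.83) = min(1, 1.16) = 1.00
((u ⇒ v) ⇒ u) ⇒ u = min(1, 1 − 1.00 + 0.83) = min(1, 0.83) = 0.83
(The value 0.83 < 1 shows this instance is not satisfied; not a Ł∞-tautology in general.)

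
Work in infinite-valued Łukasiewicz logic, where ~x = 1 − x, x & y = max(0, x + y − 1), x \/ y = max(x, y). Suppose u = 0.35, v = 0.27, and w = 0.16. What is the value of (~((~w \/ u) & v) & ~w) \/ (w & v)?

0.73

~w = 1 − 0.16 = 0.84
~w \/ u = max(0.84, 0.35) = 0.84
(~w \/ u) & v = max(0, 0.84 + 0.27 − 1) = max(0, 0.11) = 0.11
~((~w \/ u) & v) = 1 − 0.11 = 0.89
~((~w \/ u) & v) & ~w = max(0, 0.89 + 0.84 − 1) = max(0, 0.73) = 0.73
w & v = max(0, 0.16 + 0.27 − 1) = max(0, -0.57) = 0.00
(~((~w \/ u) & v) & ~w) \/ (w & v) = max(0.73, 0.00) = 0.73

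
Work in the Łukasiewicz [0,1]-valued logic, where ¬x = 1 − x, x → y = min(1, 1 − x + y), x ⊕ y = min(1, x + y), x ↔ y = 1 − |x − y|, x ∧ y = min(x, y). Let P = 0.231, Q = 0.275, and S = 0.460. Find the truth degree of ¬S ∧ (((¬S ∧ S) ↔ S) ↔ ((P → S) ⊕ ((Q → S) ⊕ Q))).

¬S = 1 − 0.460 = 0.540
¬S ∧ S = min(0.540, 0.460) = 0.460
(¬S ∧ S) ↔ S = 1 − |0.460 − 0.460| = 1 − 0.000 = 1.000
P → S = min(1, 1 − 0.231 + 0.460) = min(1, 1.229) = 1.000
Q → S = min(1, 1 − 0.275 + 0.460) = min(1, 1.185) = 1.000
(Q → S) ⊕ Q = min(1, 1.000 + 0.275) = min(1, 1.275) = 1.000
(P → S) ⊕ ((Q → S) ⊕ Q) = min(1, 1.000 + 1.000) = min(1, 2.000) = 1.000
((¬S ∧ S) ↔ S) ↔ ((P → S) ⊕ ((Q → S) ⊕ Q)) = 1 − |1.000 − 1.000| = 1 − 0.000 = 1.000
¬S ∧ (((¬S ∧ S) ↔ S) ↔ ((P → S) ⊕ ((Q → S) ⊕ Q))) = min(0.540, 1.000) = 0.540

0.540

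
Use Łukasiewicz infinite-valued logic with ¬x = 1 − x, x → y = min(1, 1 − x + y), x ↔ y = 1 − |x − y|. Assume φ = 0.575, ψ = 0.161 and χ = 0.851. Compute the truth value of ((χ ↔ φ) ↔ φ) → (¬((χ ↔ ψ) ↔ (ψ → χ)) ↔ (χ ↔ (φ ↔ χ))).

χ ↔ φ = 1 − |0.851 − 0.575| = 1 − 0.276 = 0.724
(χ ↔ φ) ↔ φ = 1 − |0.724 − 0.575| = 1 − 0.149 = 0.851
χ ↔ ψ = 1 − |0.851 − 0.161| = 1 − 0.690 = 0.310
ψ → χ = min(1, 1 − 0.161 + 0.851) = min(1, 1.690) = 1.000
(χ ↔ ψ) ↔ (ψ → χ) = 1 − |0.310 − 1.000| = 1 − 0.690 = 0.310
¬((χ ↔ ψ) ↔ (ψ → χ)) = 1 − 0.310 = 0.690
φ ↔ χ = 1 − |0.575 − 0.851| = 1 − 0.276 = 0.724
χ ↔ (φ ↔ χ) = 1 − |0.851 − 0.724| = 1 − 0.127 = 0.873
¬((χ ↔ ψ) ↔ (ψ → χ)) ↔ (χ ↔ (φ ↔ χ)) = 1 − |0.690 − 0.873| = 1 − 0.183 = 0.817
((χ ↔ φ) ↔ φ) → (¬((χ ↔ ψ) ↔ (ψ → χ)) ↔ (χ ↔ (φ ↔ χ))) = min(1, 1 − 0.851 + 0.817) = min(1, 0.966) = 0.966

0.966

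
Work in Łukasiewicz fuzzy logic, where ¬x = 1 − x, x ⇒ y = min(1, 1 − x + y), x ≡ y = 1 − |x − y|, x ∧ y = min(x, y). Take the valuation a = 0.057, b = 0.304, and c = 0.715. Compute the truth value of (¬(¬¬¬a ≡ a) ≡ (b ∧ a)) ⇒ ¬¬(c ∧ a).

¬a = 1 − 0.057 = 0.943
¬¬a = 1 − 0.943 = 0.057
¬¬¬a = 1 − 0.057 = 0.943
¬¬¬a ≡ a = 1 − |0.943 − 0.057| = 1 − 0.886 = 0.114
¬(¬¬¬a ≡ a) = 1 − 0.114 = 0.886
b ∧ a = min(0.304, 0.057) = 0.057
¬(¬¬¬a ≡ a) ≡ (b ∧ a) = 1 − |0.886 − 0.057| = 1 − 0.829 = 0.171
c ∧ a = min(0.715, 0.057) = 0.057
¬(c ∧ a) = 1 − 0.057 = 0.943
¬¬(c ∧ a) = 1 − 0.943 = 0.057
(¬(¬¬¬a ≡ a) ≡ (b ∧ a)) ⇒ ¬¬(c ∧ a) = min(1, 1 − 0.171 + 0.057) = min(1, 0.886) = 0.886

0.886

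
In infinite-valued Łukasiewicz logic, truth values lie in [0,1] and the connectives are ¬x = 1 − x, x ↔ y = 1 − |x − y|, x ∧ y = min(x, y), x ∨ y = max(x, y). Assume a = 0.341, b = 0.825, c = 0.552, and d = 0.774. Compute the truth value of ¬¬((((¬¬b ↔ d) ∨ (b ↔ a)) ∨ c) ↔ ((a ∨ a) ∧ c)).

¬b = 1 − 0.825 = 0.175
¬¬b = 1 − 0.175 = 0.825
¬¬b ↔ d = 1 − |0.825 − 0.774| = 1 − 0.051 = 0.949
b ↔ a = 1 − |0.825 − 0.341| = 1 − 0.484 = 0.516
(¬¬b ↔ d) ∨ (b ↔ a) = max(0.949, 0.516) = 0.949
((¬¬b ↔ d) ∨ (b ↔ a)) ∨ c = max(0.949, 0.552) = 0.949
a ∨ a = max(0.341, 0.341) = 0.341
(a ∨ a) ∧ c = min(0.341, 0.552) = 0.341
(((¬¬b ↔ d) ∨ (b ↔ a)) ∨ c) ↔ ((a ∨ a) ∧ c) = 1 − |0.949 − 0.341| = 1 − 0.608 = 0.392
¬((((¬¬b ↔ d) ∨ (b ↔ a)) ∨ c) ↔ ((a ∨ a) ∧ c)) = 1 − 0.392 = 0.608
¬¬((((¬¬b ↔ d) ∨ (b ↔ a)) ∨ c) ↔ ((a ∨ a) ∧ c)) = 1 − 0.608 = 0.392

0.392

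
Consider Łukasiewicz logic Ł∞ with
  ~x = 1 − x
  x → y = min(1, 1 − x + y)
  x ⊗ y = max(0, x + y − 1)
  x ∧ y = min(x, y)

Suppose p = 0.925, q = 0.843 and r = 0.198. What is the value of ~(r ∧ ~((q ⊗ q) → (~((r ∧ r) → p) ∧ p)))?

0.802

q ⊗ q = max(0, 0.843 + 0.843 − 1) = max(0, 0.686) = 0.686
r ∧ r = min(0.198, 0.198) = 0.198
(r ∧ r) → p = min(1, 1 − 0.198 + 0.925) = min(1, 1.727) = 1.000
~((r ∧ r) → p) = 1 − 1.000 = 0.000
~((r ∧ r) → p) ∧ p = min(0.000, 0.925) = 0.000
(q ⊗ q) → (~((r ∧ r) → p) ∧ p) = min(1, 1 − 0.686 + 0.000) = min(1, 0.314) = 0.314
~((q ⊗ q) → (~((r ∧ r) → p) ∧ p)) = 1 − 0.314 = 0.686
r ∧ ~((q ⊗ q) → (~((r ∧ r) → p) ∧ p)) = min(0.198, 0.686) = 0.198
~(r ∧ ~((q ⊗ q) → (~((r ∧ r) → p) ∧ p))) = 1 − 0.198 = 0.802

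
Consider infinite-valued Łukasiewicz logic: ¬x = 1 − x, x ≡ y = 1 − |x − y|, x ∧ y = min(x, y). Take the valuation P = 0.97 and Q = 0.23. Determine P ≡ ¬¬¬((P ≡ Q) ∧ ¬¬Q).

0.80

P ≡ Q = 1 − |0.97 − 0.23| = 1 − 0.74 = 0.26
¬Q = 1 − 0.23 = 0.77
¬¬Q = 1 − 0.77 = 0.23
(P ≡ Q) ∧ ¬¬Q = min(0.26, 0.23) = 0.23
¬((P ≡ Q) ∧ ¬¬Q) = 1 − 0.23 = 0.77
¬¬((P ≡ Q) ∧ ¬¬Q) = 1 − 0.77 = 0.23
¬¬¬((P ≡ Q) ∧ ¬¬Q) = 1 − 0.23 = 0.77
P ≡ ¬¬¬((P ≡ Q) ∧ ¬¬Q) = 1 − |0.97 − 0.77| = 1 − 0.20 = 0.80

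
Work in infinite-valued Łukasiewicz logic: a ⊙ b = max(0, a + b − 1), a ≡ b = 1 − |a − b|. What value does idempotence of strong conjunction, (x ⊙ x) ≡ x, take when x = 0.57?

x ⊙ x = max(0, 0.57 + 0.57 − 1) = max(0, 0.14) = 0.14
(x ⊙ x) ≡ x = 1 − |0.14 − 0.57| = 1 − 0.43 = 0.57
(The value 0.57 < 1 shows this instance is not satisfied; fails in Ł∞ since a ⊗ a = max(0, 2a−1) ≠ a in general.)

0.57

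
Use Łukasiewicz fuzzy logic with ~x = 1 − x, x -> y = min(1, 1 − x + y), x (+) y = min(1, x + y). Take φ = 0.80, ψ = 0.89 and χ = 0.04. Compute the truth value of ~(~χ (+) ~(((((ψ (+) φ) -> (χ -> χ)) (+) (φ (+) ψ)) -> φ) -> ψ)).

~χ = 1 − 0.04 = 0.96
ψ (+) φ = min(1, 0.89 + 0.80) = min(1, 1.69) = 1.00
χ -> χ = min(1, 1 − 0.04 + 0.04) = min(1, 1.00) = 1.00
(ψ (+) φ) -> (χ -> χ) = min(1, 1 − 1.00 + 1.00) = min(1, 1.00) = 1.00
φ (+) ψ = min(1, 0.80 + 0.89) = min(1, 1.69) = 1.00
((ψ (+) φ) -> (χ -> χ)) (+) (φ (+) ψ) = min(1, 1.00 + 1.00) = min(1, 2.00) = 1.00
(((ψ (+) φ) -> (χ -> χ)) (+) (φ (+) ψ)) -> φ = min(1, 1 − 1.00 + 0.80) = min(1, 0.80) = 0.80
((((ψ (+) φ) -> (χ -> χ)) (+) (φ (+) ψ)) -> φ) -> ψ = min(1, 1 − 0.80 + 0.89) = min(1, 1.09) = 1.00
~(((((ψ (+) φ) -> (χ -> χ)) (+) (φ (+) ψ)) -> φ) -> ψ) = 1 − 1.00 = 0.00
~χ (+) ~(((((ψ (+) φ) -> (χ -> χ)) (+) (φ (+) ψ)) -> φ) -> ψ) = min(1, 0.96 + 0.00) = min(1, 0.96) = 0.96
~(~χ (+) ~(((((ψ (+) φ) -> (χ -> χ)) (+) (φ (+) ψ)) -> φ) -> ψ)) = 1 − 0.96 = 0.04

0.04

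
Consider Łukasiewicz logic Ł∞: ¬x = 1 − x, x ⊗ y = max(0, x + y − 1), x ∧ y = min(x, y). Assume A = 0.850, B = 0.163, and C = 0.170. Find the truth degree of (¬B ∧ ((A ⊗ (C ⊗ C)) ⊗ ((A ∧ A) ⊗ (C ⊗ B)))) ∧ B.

¬B = 1 − 0.163 = 0.837
C ⊗ C = max(0, 0.170 + 0.170 − 1) = max(0, -0.660) = 0.000
A ⊗ (C ⊗ C) = max(0, 0.850 + 0.000 − 1) = max(0, -0.150) = 0.000
A ∧ A = min(0.850, 0.850) = 0.850
C ⊗ B = max(0, 0.170 + 0.163 − 1) = max(0, -0.667) = 0.000
(A ∧ A) ⊗ (C ⊗ B) = max(0, 0.850 + 0.000 − 1) = max(0, -0.150) = 0.000
(A ⊗ (C ⊗ C)) ⊗ ((A ∧ A) ⊗ (C ⊗ B)) = max(0, 0.000 + 0.000 − 1) = max(0, -1.000) = 0.000
¬B ∧ ((A ⊗ (C ⊗ C)) ⊗ ((A ∧ A) ⊗ (C ⊗ B))) = min(0.837, 0.000) = 0.000
(¬B ∧ ((A ⊗ (C ⊗ C)) ⊗ ((A ∧ A) ⊗ (C ⊗ B)))) ∧ B = min(0.000, 0.163) = 0.000

0.000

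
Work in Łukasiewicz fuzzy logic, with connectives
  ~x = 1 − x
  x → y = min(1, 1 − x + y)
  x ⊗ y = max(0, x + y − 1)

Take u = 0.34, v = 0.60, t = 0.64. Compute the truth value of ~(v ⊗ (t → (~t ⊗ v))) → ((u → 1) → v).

0.60

~t = 1 − 0.64 = 0.36
~t ⊗ v = max(0, 0.36 + 0.60 − 1) = max(0, -0.04) = 0.00
t → (~t ⊗ v) = min(1, 1 − 0.64 + 0.00) = min(1, 0.36) = 0.36
v ⊗ (t → (~t ⊗ v)) = max(0, 0.60 + 0.36 − 1) = max(0, -0.04) = 0.00
~(v ⊗ (t → (~t ⊗ v))) = 1 − 0.00 = 1.00
u → 1 = min(1, 1 − 0.34 + 1.00) = min(1, 1.66) = 1.00
(u → 1) → v = min(1, 1 − 1.00 + 0.60) = min(1, 0.60) = 0.60
~(v ⊗ (t → (~t ⊗ v))) → ((u → 1) → v) = min(1, 1 − 1.00 + 0.60) = min(1, 0.60) = 0.60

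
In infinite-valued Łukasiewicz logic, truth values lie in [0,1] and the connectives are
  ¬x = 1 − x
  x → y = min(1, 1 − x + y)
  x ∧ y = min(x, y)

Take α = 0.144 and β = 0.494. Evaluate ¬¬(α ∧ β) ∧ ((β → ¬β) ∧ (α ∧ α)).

α ∧ β = min(0.144, 0.494) = 0.144
¬(α ∧ β) = 1 − 0.144 = 0.856
¬¬(α ∧ β) = 1 − 0.856 = 0.144
¬β = 1 − 0.494 = 0.506
β → ¬β = min(1, 1 − 0.494 + 0.506) = min(1, 1.012) = 1.000
α ∧ α = min(0.144, 0.144) = 0.144
(β → ¬β) ∧ (α ∧ α) = min(1.000, 0.144) = 0.144
¬¬(α ∧ β) ∧ ((β → ¬β) ∧ (α ∧ α)) = min(0.144, 0.144) = 0.144

0.144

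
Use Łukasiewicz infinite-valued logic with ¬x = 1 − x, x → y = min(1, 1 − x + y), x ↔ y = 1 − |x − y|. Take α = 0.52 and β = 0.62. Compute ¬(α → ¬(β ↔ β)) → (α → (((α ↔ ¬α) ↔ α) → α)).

1.00

β ↔ β = 1 − |0.62 − 0.62| = 1 − 0.00 = 1.00
¬(β ↔ β) = 1 − 1.00 = 0.00
α → ¬(β ↔ β) = min(1, 1 − 0.52 + 0.00) = min(1, 0.48) = 0.48
¬(α → ¬(β ↔ β)) = 1 − 0.48 = 0.52
¬α = 1 − 0.52 = 0.48
α ↔ ¬α = 1 − |0.52 − 0.48| = 1 − 0.04 = 0.96
(α ↔ ¬α) ↔ α = 1 − |0.96 − 0.52| = 1 − 0.44 = 0.56
((α ↔ ¬α) ↔ α) → α = min(1, 1 − 0.56 + 0.52) = min(1, 0.96) = 0.96
α → (((α ↔ ¬α) ↔ α) → α) = min(1, 1 − 0.52 + 0.96) = min(1, 1.44) = 1.00
¬(α → ¬(β ↔ β)) → (α → (((α ↔ ¬α) ↔ α) → α)) = min(1, 1 − 0.52 + 1.00) = min(1, 1.48) = 1.00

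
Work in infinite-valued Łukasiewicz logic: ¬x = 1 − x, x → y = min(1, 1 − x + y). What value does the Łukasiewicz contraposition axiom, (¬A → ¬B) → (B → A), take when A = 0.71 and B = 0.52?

1.00

¬A = 1 − 0.71 = 0.29
¬B = 1 − 0.52 = 0.48
¬A → ¬B = min(1, 1 − 0.29 + 0.48) = min(1, 1.19) = 1.00
B → A = min(1, 1 − 0.52 + 0.71) = min(1, 1.19) = 1.00
(¬A → ¬B) → (B → A) = min(1, 1 − 1.00 + 1.00) = min(1, 1.00) = 1.00
(As expected: an axiom of Ł∞, always 1.)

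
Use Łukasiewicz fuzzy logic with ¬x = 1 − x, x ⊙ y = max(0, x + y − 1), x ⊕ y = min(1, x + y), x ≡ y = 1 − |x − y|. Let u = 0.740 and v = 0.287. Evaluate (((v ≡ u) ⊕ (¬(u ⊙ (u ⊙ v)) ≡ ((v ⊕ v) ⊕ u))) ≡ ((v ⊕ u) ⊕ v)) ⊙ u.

0.740

v ≡ u = 1 − |0.287 − 0.740| = 1 − 0.453 = 0.547
u ⊙ v = max(0, 0.740 + 0.287 − 1) = max(0, 0.027) = 0.027
u ⊙ (u ⊙ v) = max(0, 0.740 + 0.027 − 1) = max(0, -0.233) = 0.000
¬(u ⊙ (u ⊙ v)) = 1 − 0.000 = 1.000
v ⊕ v = min(1, 0.287 + 0.287) = min(1, 0.574) = 0.574
(v ⊕ v) ⊕ u = min(1, 0.574 + 0.740) = min(1, 1.314) = 1.000
¬(u ⊙ (u ⊙ v)) ≡ ((v ⊕ v) ⊕ u) = 1 − |1.000 − 1.000| = 1 − 0.000 = 1.000
(v ≡ u) ⊕ (¬(u ⊙ (u ⊙ v)) ≡ ((v ⊕ v) ⊕ u)) = min(1, 0.547 + 1.000) = min(1, 1.547) = 1.000
v ⊕ u = min(1, 0.287 + 0.740) = min(1, 1.027) = 1.000
(v ⊕ u) ⊕ v = min(1, 1.000 + 0.287) = min(1, 1.287) = 1.000
((v ≡ u) ⊕ (¬(u ⊙ (u ⊙ v)) ≡ ((v ⊕ v) ⊕ u))) ≡ ((v ⊕ u) ⊕ v) = 1 − |1.000 − 1.000| = 1 − 0.000 = 1.000
(((v ≡ u) ⊕ (¬(u ⊙ (u ⊙ v)) ≡ ((v ⊕ v) ⊕ u))) ≡ ((v ⊕ u) ⊕ v)) ⊙ u = max(0, 1.000 + 0.740 − 1) = max(0, 0.740) = 0.740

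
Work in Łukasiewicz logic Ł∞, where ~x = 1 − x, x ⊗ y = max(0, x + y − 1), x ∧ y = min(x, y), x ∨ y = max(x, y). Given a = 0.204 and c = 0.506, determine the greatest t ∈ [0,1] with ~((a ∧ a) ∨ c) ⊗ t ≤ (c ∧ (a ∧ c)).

0.710

a ∧ a = min(0.204, 0.204) = 0.204
(a ∧ a) ∨ c = max(0.204, 0.506) = 0.506
~((a ∧ a) ∨ c) = 1 − 0.506 = 0.494
So the left factor is ~((a ∧ a) ∨ c) = 0.494.
a ∧ c = min(0.204, 0.506) = 0.204
c ∧ (a ∧ c) = min(0.506, 0.204) = 0.204
So the right-hand bound is c ∧ (a ∧ c) = 0.204.
The residuum of the Łukasiewicz t-norm gives the supremum: min(1, 1 − 0.494 + 0.204).
1 − 0.494 + 0.204 = 0.710, so t = min(1, 0.710) = 0.710.
Check: 0.494 ⊗ 0.710 = max(0, 0.204) = 0.204 ≤ 0.204.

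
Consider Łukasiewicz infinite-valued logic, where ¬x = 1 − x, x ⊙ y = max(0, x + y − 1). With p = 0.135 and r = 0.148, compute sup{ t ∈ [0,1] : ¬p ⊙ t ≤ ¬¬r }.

0.283

¬p = 1 − 0.135 = 0.865
So the left factor is ¬p = 0.865.
¬r = 1 − 0.148 = 0.852
¬¬r = 1 − 0.852 = 0.148
So the right-hand bound is ¬¬r = 0.148.
The residuum of the Łukasiewicz t-norm gives the supremum: min(1, 1 − 0.865 + 0.148).
1 − 0.865 + 0.148 = 0.283, so t = min(1, 0.283) = 0.283.
Check: 0.865 ⊙ 0.283 = max(0, 0.148) = 0.148 ≤ 0.148.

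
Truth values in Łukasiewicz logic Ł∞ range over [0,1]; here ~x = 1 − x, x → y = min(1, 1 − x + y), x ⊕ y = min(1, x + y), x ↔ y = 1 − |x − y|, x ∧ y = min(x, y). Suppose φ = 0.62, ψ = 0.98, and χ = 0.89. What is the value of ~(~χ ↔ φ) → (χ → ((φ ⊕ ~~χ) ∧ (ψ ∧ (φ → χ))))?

1.00

~χ = 1 − 0.89 = 0.11
~χ ↔ φ = 1 − |0.11 − 0.62| = 1 − 0.51 = 0.49
~(~χ ↔ φ) = 1 − 0.49 = 0.51
~~χ = 1 − 0.11 = 0.89
φ ⊕ ~~χ = min(1, 0.62 + 0.89) = min(1, 1.51) = 1.00
φ → χ = min(1, 1 − 0.62 + 0.89) = min(1, 1.27) = 1.00
ψ ∧ (φ → χ) = min(0.98, 1.00) = 0.98
(φ ⊕ ~~χ) ∧ (ψ ∧ (φ → χ)) = min(1.00, 0.98) = 0.98
χ → ((φ ⊕ ~~χ) ∧ (ψ ∧ (φ → χ))) = min(1, 1 − 0.89 + 0.98) = min(1, 1.09) = 1.00
~(~χ ↔ φ) → (χ → ((φ ⊕ ~~χ) ∧ (ψ ∧ (φ → χ)))) = min(1, 1 − 0.51 + 1.00) = min(1, 1.49) = 1.00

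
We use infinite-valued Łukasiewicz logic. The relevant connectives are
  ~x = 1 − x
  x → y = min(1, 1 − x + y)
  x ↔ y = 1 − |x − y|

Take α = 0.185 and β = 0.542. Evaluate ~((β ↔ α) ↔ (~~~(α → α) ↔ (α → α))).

β ↔ α = 1 − |0.542 − 0.185| = 1 − 0.357 = 0.643
α → α = min(1, 1 − 0.185 + 0.185) = min(1, 1.000) = 1.000
~(α → α) = 1 − 1.000 = 0.000
~~(α → α) = 1 − 0.000 = 1.000
~~~(α → α) = 1 − 1.000 = 0.000
~~~(α → α) ↔ (α → α) = 1 − |0.000 − 1.000| = 1 − 1.000 = 0.000
(β ↔ α) ↔ (~~~(α → α) ↔ (α → α)) = 1 − |0.643 − 0.000| = 1 − 0.643 = 0.357
~((β ↔ α) ↔ (~~~(α → α) ↔ (α → α))) = 1 − 0.357 = 0.643

0.643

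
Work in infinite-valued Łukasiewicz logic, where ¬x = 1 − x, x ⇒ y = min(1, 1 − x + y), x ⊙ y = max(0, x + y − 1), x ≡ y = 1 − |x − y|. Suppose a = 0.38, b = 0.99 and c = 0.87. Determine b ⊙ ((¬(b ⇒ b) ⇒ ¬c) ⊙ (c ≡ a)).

0.50

b ⇒ b = min(1, 1 − 0.99 + 0.99) = min(1, 1.00) = 1.00
¬(b ⇒ b) = 1 − 1.00 = 0.00
¬c = 1 − 0.87 = 0.13
¬(b ⇒ b) ⇒ ¬c = min(1, 1 − 0.00 + 0.13) = min(1, 1.13) = 1.00
c ≡ a = 1 − |0.87 − 0.38| = 1 − 0.49 = 0.51
(¬(b ⇒ b) ⇒ ¬c) ⊙ (c ≡ a) = max(0, 1.00 + 0.51 − 1) = max(0, 0.51) = 0.51
b ⊙ ((¬(b ⇒ b) ⇒ ¬c) ⊙ (c ≡ a)) = max(0, 0.99 + 0.51 − 1) = max(0, 0.50) = 0.50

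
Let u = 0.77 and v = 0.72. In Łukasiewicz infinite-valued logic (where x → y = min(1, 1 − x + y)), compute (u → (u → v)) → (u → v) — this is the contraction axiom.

u → v = min(1, 1 − 0.77 + 0.72) = min(1, 0.95) = 0.95
u → (u → v) = min(1, 1 − 0.77 + 0.95) = min(1, 1.18) = 1.00
(u → (u → v)) → (u → v) = min(1, 1 − 1.00 + 0.95) = min(1, 0.95) = 0.95
(The value 0.95 < 1 shows this instance is not satisfied; fails in Ł∞ (the t-norm is not idempotent).)

0.95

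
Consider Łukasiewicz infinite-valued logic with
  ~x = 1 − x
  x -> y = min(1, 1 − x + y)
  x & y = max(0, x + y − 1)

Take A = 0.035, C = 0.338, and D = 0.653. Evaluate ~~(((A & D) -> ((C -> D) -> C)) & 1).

1.000

A & D = max(0, 0.035 + 0.653 − 1) = max(0, -0.312) = 0.000
C -> D = min(1, 1 − 0.338 + 0.653) = min(1, 1.315) = 1.000
(C -> D) -> C = min(1, 1 − 1.000 + 0.338) = min(1, 0.338) = 0.338
(A & D) -> ((C -> D) -> C) = min(1, 1 − 0.000 + 0.338) = min(1, 1.338) = 1.000
((A & D) -> ((C -> D) -> C)) & 1 = max(0, 1.000 + 1.000 − 1) = max(0, 1.000) = 1.000
~(((A & D) -> ((C -> D) -> C)) & 1) = 1 − 1.000 = 0.000
~~(((A & D) -> ((C -> D) -> C)) & 1) = 1 − 0.000 = 1.000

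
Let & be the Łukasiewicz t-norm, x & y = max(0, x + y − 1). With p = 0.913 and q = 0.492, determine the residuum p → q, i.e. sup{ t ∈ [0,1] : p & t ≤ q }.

0.579

The residuum of the Łukasiewicz t-norm gives the supremum: min(1, 1 − 0.913 + 0.492).
1 − 0.913 + 0.492 = 0.579, so t = min(1, 0.579) = 0.579.
Check: 0.913 & 0.579 = max(0, 0.492) = 0.492 ≤ 0.492.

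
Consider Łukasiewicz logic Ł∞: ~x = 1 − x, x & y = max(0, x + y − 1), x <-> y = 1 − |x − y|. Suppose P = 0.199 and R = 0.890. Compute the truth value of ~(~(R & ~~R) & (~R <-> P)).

~R = 1 − 0.890 = 0.110
~~R = 1 − 0.110 = 0.890
R & ~~R = max(0, 0.890 + 0.890 − 1) = max(0, 0.780) = 0.780
~(R & ~~R) = 1 − 0.780 = 0.220
~R <-> P = 1 − |0.110 − 0.199| = 1 − 0.089 = 0.911
~(R & ~~R) & (~R <-> P) = max(0, 0.220 + 0.911 − 1) = max(0, 0.131) = 0.131
~(~(R & ~~R) & (~R <-> P)) = 1 − 0.131 = 0.869

0.869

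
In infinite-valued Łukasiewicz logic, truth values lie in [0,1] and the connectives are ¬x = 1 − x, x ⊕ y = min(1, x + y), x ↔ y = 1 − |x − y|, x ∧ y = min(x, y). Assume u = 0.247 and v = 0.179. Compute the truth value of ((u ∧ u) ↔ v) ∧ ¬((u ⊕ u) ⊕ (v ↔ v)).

0.000

u ∧ u = min(0.247, 0.247) = 0.247
(u ∧ u) ↔ v = 1 − |0.247 − 0.179| = 1 − 0.068 = 0.932
u ⊕ u = min(1, 0.247 + 0.247) = min(1, 0.494) = 0.494
v ↔ v = 1 − |0.179 − 0.179| = 1 − 0.000 = 1.000
(u ⊕ u) ⊕ (v ↔ v) = min(1, 0.494 + 1.000) = min(1, 1.494) = 1.000
¬((u ⊕ u) ⊕ (v ↔ v)) = 1 − 1.000 = 0.000
((u ∧ u) ↔ v) ∧ ¬((u ⊕ u) ⊕ (v ↔ v)) = min(0.932, 0.000) = 0.000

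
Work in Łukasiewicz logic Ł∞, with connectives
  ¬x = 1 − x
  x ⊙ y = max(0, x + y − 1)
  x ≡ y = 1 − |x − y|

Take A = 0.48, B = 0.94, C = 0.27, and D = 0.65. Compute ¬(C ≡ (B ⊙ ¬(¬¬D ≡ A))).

¬D = 1 − 0.65 = 0.35
¬¬D = 1 − 0.35 = 0.65
¬¬D ≡ A = 1 − |0.65 − 0.48| = 1 − 0.17 = 0.83
¬(¬¬D ≡ A) = 1 − 0.83 = 0.17
B ⊙ ¬(¬¬D ≡ A) = max(0, 0.94 + 0.17 − 1) = max(0, 0.11) = 0.11
C ≡ (B ⊙ ¬(¬¬D ≡ A)) = 1 − |0.27 − 0.11| = 1 − 0.16 = 0.84
¬(C ≡ (B ⊙ ¬(¬¬D ≡ A))) = 1 − 0.84 = 0.16

0.16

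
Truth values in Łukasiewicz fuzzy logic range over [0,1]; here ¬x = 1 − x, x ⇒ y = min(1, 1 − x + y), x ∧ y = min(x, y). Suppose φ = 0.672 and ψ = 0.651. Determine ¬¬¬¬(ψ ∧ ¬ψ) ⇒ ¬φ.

¬ψ = 1 − 0.651 = 0.349
ψ ∧ ¬ψ = min(0.651, 0.349) = 0.349
¬(ψ ∧ ¬ψ) = 1 − 0.349 = 0.651
¬¬(ψ ∧ ¬ψ) = 1 − 0.651 = 0.349
¬¬¬(ψ ∧ ¬ψ) = 1 − 0.349 = 0.651
¬¬¬¬(ψ ∧ ¬ψ) = 1 − 0.651 = 0.349
¬φ = 1 − 0.672 = 0.328
¬¬¬¬(ψ ∧ ¬ψ) ⇒ ¬φ = min(1, 1 − 0.349 + 0.328) = min(1, 0.979) = 0.979

0.979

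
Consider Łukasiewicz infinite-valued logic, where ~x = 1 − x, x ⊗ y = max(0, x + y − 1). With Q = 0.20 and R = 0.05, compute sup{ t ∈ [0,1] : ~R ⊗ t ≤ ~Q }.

0.85

~R = 1 − 0.05 = 0.95
So the left factor is ~R = 0.95.
~Q = 1 − 0.20 = 0.80
So the right-hand bound is ~Q = 0.80.
The residuum of the Łukasiewicz t-norm gives the supremum: min(1, 1 − 0.95 + 0.80).
1 − 0.95 + 0.80 = 0.85, so t = min(1, 0.85) = 0.85.
Check: 0.95 ⊗ 0.85 = max(0, 0.80) = 0.80 ≤ 0.80.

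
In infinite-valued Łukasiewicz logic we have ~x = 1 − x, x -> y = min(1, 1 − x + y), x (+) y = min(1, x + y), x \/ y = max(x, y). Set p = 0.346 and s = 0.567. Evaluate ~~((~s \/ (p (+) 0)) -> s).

~s = 1 − 0.567 = 0.433
p (+) 0 = min(1, 0.346 + 0.000) = min(1, 0.346) = 0.346
~s \/ (p (+) 0) = max(0.433, 0.346) = 0.433
(~s \/ (p (+) 0)) -> s = min(1, 1 − 0.433 + 0.567) = min(1, 1.134) = 1.000
~((~s \/ (p (+) 0)) -> s) = 1 − 1.000 = 0.000
~~((~s \/ (p (+) 0)) -> s) = 1 − 0.000 = 1.000

1.000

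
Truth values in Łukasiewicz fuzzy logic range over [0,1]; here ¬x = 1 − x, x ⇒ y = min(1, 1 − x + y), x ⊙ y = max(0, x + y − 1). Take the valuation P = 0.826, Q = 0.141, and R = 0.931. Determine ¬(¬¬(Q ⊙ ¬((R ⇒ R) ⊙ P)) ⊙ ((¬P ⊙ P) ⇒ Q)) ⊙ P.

0.826

R ⇒ R = min(1, 1 − 0.931 + 0.931) = min(1, 1.000) = 1.000
(R ⇒ R) ⊙ P = max(0, 1.000 + 0.826 − 1) = max(0, 0.826) = 0.826
¬((R ⇒ R) ⊙ P) = 1 − 0.826 = 0.174
Q ⊙ ¬((R ⇒ R) ⊙ P) = max(0, 0.141 + 0.174 − 1) = max(0, -0.685) = 0.000
¬(Q ⊙ ¬((R ⇒ R) ⊙ P)) = 1 − 0.000 = 1.000
¬¬(Q ⊙ ¬((R ⇒ R) ⊙ P)) = 1 − 1.000 = 0.000
¬P = 1 − 0.826 = 0.174
¬P ⊙ P = max(0, 0.174 + 0.826 − 1) = max(0, 0.000) = 0.000
(¬P ⊙ P) ⇒ Q = min(1, 1 − 0.000 + 0.141) = min(1, 1.141) = 1.000
¬¬(Q ⊙ ¬((R ⇒ R) ⊙ P)) ⊙ ((¬P ⊙ P) ⇒ Q) = max(0, 0.000 + 1.000 − 1) = max(0, 0.000) = 0.000
¬(¬¬(Q ⊙ ¬((R ⇒ R) ⊙ P)) ⊙ ((¬P ⊙ P) ⇒ Q)) = 1 − 0.000 = 1.000
¬(¬¬(Q ⊙ ¬((R ⇒ R) ⊙ P)) ⊙ ((¬P ⊙ P) ⇒ Q)) ⊙ P = max(0, 1.000 + 0.826 − 1) = max(0, 0.826) = 0.826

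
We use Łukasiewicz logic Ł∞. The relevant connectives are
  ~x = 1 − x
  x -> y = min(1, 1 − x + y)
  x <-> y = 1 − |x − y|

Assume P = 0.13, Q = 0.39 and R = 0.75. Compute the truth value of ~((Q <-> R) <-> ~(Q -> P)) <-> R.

Q <-> R = 1 − |0.39 − 0.75| = 1 − 0.36 = 0.64
Q -> P = min(1, 1 − 0.39 + 0.13) = min(1, 0.74) = 0.74
~(Q -> P) = 1 − 0.74 = 0.26
(Q <-> R) <-> ~(Q -> P) = 1 − |0.64 − 0.26| = 1 − 0.38 = 0.62
~((Q <-> R) <-> ~(Q -> P)) = 1 − 0.62 = 0.38
~((Q <-> R) <-> ~(Q -> P)) <-> R = 1 − |0.38 − 0.75| = 1 − 0.37 = 0.63

0.63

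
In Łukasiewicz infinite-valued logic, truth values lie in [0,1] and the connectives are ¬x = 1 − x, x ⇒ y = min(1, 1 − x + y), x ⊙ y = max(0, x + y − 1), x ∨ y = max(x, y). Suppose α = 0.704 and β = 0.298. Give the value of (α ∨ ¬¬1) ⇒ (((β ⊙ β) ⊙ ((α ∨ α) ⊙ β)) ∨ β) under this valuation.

0.298

¬1 = 1 − 1.000 = 0.000
¬¬1 = 1 − 0.000 = 1.000
α ∨ ¬¬1 = max(0.704, 1.000) = 1.000
β ⊙ β = max(0, 0.298 + 0.298 − 1) = max(0, -0.404) = 0.000
α ∨ α = max(0.704, 0.704) = 0.704
(α ∨ α) ⊙ β = max(0, 0.704 + 0.298 − 1) = max(0, 0.002) = 0.002
(β ⊙ β) ⊙ ((α ∨ α) ⊙ β) = max(0, 0.000 + 0.002 − 1) = max(0, -0.998) = 0.000
((β ⊙ β) ⊙ ((α ∨ α) ⊙ β)) ∨ β = max(0.000, 0.298) = 0.298
(α ∨ ¬¬1) ⇒ (((β ⊙ β) ⊙ ((α ∨ α) ⊙ β)) ∨ β) = min(1, 1 − 1.000 + 0.298) = min(1, 0.298) = 0.298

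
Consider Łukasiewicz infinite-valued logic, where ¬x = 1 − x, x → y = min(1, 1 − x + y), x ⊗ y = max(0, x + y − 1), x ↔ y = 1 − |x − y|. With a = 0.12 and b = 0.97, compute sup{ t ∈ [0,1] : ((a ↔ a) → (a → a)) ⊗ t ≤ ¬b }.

0.03

a ↔ a = 1 − |0.12 − 0.12| = 1 − 0.00 = 1.00
a → a = min(1, 1 − 0.12 + 0.12) = min(1, 1.00) = 1.00
(a ↔ a) → (a → a) = min(1, 1 − 1.00 + 1.00) = min(1, 1.00) = 1.00
So the left factor is (a ↔ a) → (a → a) = 1.00.
¬b = 1 − 0.97 = 0.03
So the right-hand bound is ¬b = 0.03.
The residuum of the Łukasiewicz t-norm gives the supremum: min(1, 1 − 1.00 + 0.03).
1 − 1.00 + 0.03 = 0.03, so t = min(1, 0.03) = 0.03.
Check: 1.00 ⊗ 0.03 = max(0, 0.03) = 0.03 ≤ 0.03.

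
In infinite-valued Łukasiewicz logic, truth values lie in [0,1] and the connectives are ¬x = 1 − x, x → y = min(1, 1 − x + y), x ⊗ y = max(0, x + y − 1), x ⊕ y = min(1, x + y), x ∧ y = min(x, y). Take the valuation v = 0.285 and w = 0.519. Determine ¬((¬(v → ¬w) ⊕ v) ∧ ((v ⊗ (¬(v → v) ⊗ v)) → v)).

¬w = 1 − 0.519 = 0.481
v → ¬w = min(1, 1 − 0.285 + 0.481) = min(1, 1.196) = 1.000
¬(v → ¬w) = 1 − 1.000 = 0.000
¬(v → ¬w) ⊕ v = min(1, 0.000 + 0.285) = min(1, 0.285) = 0.285
v → v = min(1, 1 − 0.285 + 0.285) = min(1, 1.000) = 1.000
¬(v → v) = 1 − 1.000 = 0.000
¬(v → v) ⊗ v = max(0, 0.000 + 0.285 − 1) = max(0, -0.715) = 0.000
v ⊗ (¬(v → v) ⊗ v) = max(0, 0.285 + 0.000 − 1) = max(0, -0.715) = 0.000
(v ⊗ (¬(v → v) ⊗ v)) → v = min(1, 1 − 0.000 + 0.285) = min(1, 1.285) = 1.000
(¬(v → ¬w) ⊕ v) ∧ ((v ⊗ (¬(v → v) ⊗ v)) → v) = min(0.285, 1.000) = 0.285
¬((¬(v → ¬w) ⊕ v) ∧ ((v ⊗ (¬(v → v) ⊗ v)) → v)) = 1 − 0.285 = 0.715

0.715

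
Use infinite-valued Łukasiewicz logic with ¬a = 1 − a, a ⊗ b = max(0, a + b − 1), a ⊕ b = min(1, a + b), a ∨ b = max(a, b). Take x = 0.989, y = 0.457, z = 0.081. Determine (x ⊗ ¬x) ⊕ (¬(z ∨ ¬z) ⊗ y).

¬x = 1 − 0.989 = 0.011
x ⊗ ¬x = max(0, 0.989 + 0.011 − 1) = max(0, 0.000) = 0.000
¬z = 1 − 0.081 = 0.919
z ∨ ¬z = max(0.081, 0.919) = 0.919
¬(z ∨ ¬z) = 1 − 0.919 = 0.081
¬(z ∨ ¬z) ⊗ y = max(0, 0.081 + 0.457 − 1) = max(0, -0.462) = 0.000
(x ⊗ ¬x) ⊕ (¬(z ∨ ¬z) ⊗ y) = min(1, 0.000 + 0.000) = min(1, 0.000) = 0.000

0.000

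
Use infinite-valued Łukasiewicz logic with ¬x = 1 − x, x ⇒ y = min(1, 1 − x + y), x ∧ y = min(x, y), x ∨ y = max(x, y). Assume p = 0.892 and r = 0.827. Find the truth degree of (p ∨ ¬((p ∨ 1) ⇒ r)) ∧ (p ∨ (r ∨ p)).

p ∨ 1 = max(0.892, 1.000) = 1.000
(p ∨ 1) ⇒ r = min(1, 1 − 1.000 + 0.827) = min(1, 0.827) = 0.827
¬((p ∨ 1) ⇒ r) = 1 − 0.827 = 0.173
p ∨ ¬((p ∨ 1) ⇒ r) = max(0.892, 0.173) = 0.892
r ∨ p = max(0.827, 0.892) = 0.892
p ∨ (r ∨ p) = max(0.892, 0.892) = 0.892
(p ∨ ¬((p ∨ 1) ⇒ r)) ∧ (p ∨ (r ∨ p)) = min(0.892, 0.892) = 0.892

0.892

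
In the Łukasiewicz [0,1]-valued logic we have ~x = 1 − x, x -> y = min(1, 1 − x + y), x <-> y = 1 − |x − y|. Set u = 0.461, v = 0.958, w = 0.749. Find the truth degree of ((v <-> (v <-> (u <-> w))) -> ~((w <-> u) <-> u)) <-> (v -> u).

0.952

u <-> w = 1 − |0.461 − 0.749| = 1 − 0.288 = 0.712
v <-> (u <-> w) = 1 − |0.958 − 0.712| = 1 − 0.246 = 0.754
v <-> (v <-> (u <-> w)) = 1 − |0.958 − 0.754| = 1 − 0.204 = 0.796
w <-> u = 1 − |0.749 − 0.461| = 1 − 0.288 = 0.712
(w <-> u) <-> u = 1 − |0.712 − 0.461| = 1 − 0.251 = 0.749
~((w <-> u) <-> u) = 1 − 0.749 = 0.251
(v <-> (v <-> (u <-> w))) -> ~((w <-> u) <-> u) = min(1, 1 − 0.796 + 0.251) = min(1, 0.455) = 0.455
v -> u = min(1, 1 − 0.958 + 0.461) = min(1, 0.503) = 0.503
((v <-> (v <-> (u <-> w))) -> ~((w <-> u) <-> u)) <-> (v -> u) = 1 − |0.455 − 0.503| = 1 − 0.048 = 0.952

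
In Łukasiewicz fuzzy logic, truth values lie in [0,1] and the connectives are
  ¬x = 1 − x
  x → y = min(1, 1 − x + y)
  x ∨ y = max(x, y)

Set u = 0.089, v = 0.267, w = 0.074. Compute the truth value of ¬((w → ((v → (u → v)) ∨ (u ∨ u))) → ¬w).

0.074

u → v = min(1, 1 − 0.089 + 0.267) = min(1, 1.178) = 1.000
v → (u → v) = min(1, 1 − 0.267 + 1.000) = min(1, 1.733) = 1.000
u ∨ u = max(0.089, 0.089) = 0.089
(v → (u → v)) ∨ (u ∨ u) = max(1.000, 0.089) = 1.000
w → ((v → (u → v)) ∨ (u ∨ u)) = min(1, 1 − 0.074 + 1.000) = min(1, 1.926) = 1.000
¬w = 1 − 0.074 = 0.926
(w → ((v → (u → v)) ∨ (u ∨ u))) → ¬w = min(1, 1 − 1.000 + 0.926) = min(1, 0.926) = 0.926
¬((w → ((v → (u → v)) ∨ (u ∨ u))) → ¬w) = 1 − 0.926 = 0.074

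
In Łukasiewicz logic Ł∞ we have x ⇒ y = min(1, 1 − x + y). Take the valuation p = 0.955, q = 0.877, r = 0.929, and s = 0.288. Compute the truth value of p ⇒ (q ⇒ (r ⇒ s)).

0.527

r ⇒ s = min(1, 1 − 0.929 + 0.288) = min(1, 0.359) = 0.359
q ⇒ (r ⇒ s) = min(1, 1 − 0.877 + 0.359) = min(1, 0.482) = 0.482
p ⇒ (q ⇒ (r ⇒ s)) = min(1, 1 − 0.955 + 0.482) = min(1, 0.527) = 0.527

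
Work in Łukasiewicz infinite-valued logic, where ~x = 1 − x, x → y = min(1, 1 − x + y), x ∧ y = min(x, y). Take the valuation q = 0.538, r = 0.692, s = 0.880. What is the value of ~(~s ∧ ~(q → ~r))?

0.880

~s = 1 − 0.880 = 0.120
~r = 1 − 0.692 = 0.308
q → ~r = min(1, 1 − 0.538 + 0.308) = min(1, 0.770) = 0.770
~(q → ~r) = 1 − 0.770 = 0.230
~s ∧ ~(q → ~r) = min(0.120, 0.230) = 0.120
~(~s ∧ ~(q → ~r)) = 1 − 0.120 = 0.880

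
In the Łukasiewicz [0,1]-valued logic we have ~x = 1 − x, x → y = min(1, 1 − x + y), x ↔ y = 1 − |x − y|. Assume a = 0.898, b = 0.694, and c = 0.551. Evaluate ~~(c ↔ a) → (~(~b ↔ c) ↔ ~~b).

c ↔ a = 1 − |0.551 − 0.898| = 1 − 0.347 = 0.653
~(c ↔ a) = 1 − 0.653 = 0.347
~~(c ↔ a) = 1 − 0.347 = 0.653
~b = 1 − 0.694 = 0.306
~b ↔ c = 1 − |0.306 − 0.551| = 1 − 0.245 = 0.755
~(~b ↔ c) = 1 − 0.755 = 0.245
~~b = 1 − 0.306 = 0.694
~(~b ↔ c) ↔ ~~b = 1 − |0.245 − 0.694| = 1 − 0.449 = 0.551
~~(c ↔ a) → (~(~b ↔ c) ↔ ~~b) = min(1, 1 − 0.653 + 0.551) = min(1, 0.898) = 0.898

0.898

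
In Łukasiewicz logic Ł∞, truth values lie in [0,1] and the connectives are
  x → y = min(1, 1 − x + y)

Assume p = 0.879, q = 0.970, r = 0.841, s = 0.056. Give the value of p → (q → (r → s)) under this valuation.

0.366

r → s = min(1, 1 − 0.841 + 0.056) = min(1, 0.215) = 0.215
q → (r → s) = min(1, 1 − 0.970 + 0.215) = min(1, 0.245) = 0.245
p → (q → (r → s)) = min(1, 1 − 0.879 + 0.245) = min(1, 0.366) = 0.366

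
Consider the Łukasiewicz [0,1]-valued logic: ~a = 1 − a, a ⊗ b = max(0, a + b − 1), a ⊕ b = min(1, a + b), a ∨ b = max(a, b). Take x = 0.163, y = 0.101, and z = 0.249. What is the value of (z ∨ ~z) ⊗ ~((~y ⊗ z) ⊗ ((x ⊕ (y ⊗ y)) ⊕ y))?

~z = 1 − 0.249 = 0.751
z ∨ ~z = max(0.249, 0.751) = 0.751
~y = 1 − 0.101 = 0.899
~y ⊗ z = max(0, 0.899 + 0.249 − 1) = max(0, 0.148) = 0.148
y ⊗ y = max(0, 0.101 + 0.101 − 1) = max(0, -0.798) = 0.000
x ⊕ (y ⊗ y) = min(1, 0.163 + 0.000) = min(1, 0.163) = 0.163
(x ⊕ (y ⊗ y)) ⊕ y = min(1, 0.163 + 0.101) = min(1, 0.264) = 0.264
(~y ⊗ z) ⊗ ((x ⊕ (y ⊗ y)) ⊕ y) = max(0, 0.148 + 0.264 − 1) = max(0, -0.588) = 0.000
~((~y ⊗ z) ⊗ ((x ⊕ (y ⊗ y)) ⊕ y)) = 1 − 0.000 = 1.000
(z ∨ ~z) ⊗ ~((~y ⊗ z) ⊗ ((x ⊕ (y ⊗ y)) ⊕ y)) = max(0, 0.751 + 1.000 − 1) = max(0, 0.751) = 0.751

0.751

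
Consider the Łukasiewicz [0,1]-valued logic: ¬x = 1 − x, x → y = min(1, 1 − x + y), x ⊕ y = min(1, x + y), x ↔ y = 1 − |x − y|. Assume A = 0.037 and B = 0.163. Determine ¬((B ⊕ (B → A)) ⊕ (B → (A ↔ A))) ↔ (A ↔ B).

B → A = min(1, 1 − 0.163 + 0.037) = min(1, 0.874) = 0.874
B ⊕ (B → A) = min(1, 0.163 + 0.874) = min(1, 1.037) = 1.000
A ↔ A = 1 − |0.037 − 0.037| = 1 − 0.000 = 1.000
B → (A ↔ A) = min(1, 1 − 0.163 + 1.000) = min(1, 1.837) = 1.000
(B ⊕ (B → A)) ⊕ (B → (A ↔ A)) = min(1, 1.000 + 1.000) = min(1, 2.000) = 1.000
¬((B ⊕ (B → A)) ⊕ (B → (A ↔ A))) = 1 − 1.000 = 0.000
A ↔ B = 1 − |0.037 − 0.163| = 1 − 0.126 = 0.874
¬((B ⊕ (B → A)) ⊕ (B → (A ↔ A))) ↔ (A ↔ B) = 1 − |0.000 − 0.874| = 1 − 0.874 = 0.126

0.126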